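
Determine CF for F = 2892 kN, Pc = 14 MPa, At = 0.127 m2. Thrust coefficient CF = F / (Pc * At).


CF = 2892000 / (14e6 * 0.127) = 1.63

1.63


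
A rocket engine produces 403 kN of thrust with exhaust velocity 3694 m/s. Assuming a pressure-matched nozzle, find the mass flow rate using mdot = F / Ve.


mdot = F / Ve = 403000 / 3694 = 109.1 kg/s

109.1 kg/s


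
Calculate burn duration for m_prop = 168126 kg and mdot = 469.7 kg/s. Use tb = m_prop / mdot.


tb = 168126 / 469.7 = 357.9 s

357.9 s


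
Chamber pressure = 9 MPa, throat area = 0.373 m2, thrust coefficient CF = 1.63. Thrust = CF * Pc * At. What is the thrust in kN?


F = 1.63 * 9e6 * 0.373 = 5.4719e+06 N = 5471.9 kN

5471.9 kN


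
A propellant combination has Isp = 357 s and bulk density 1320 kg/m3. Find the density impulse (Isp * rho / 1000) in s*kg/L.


rho*Isp = 357 * 1320 / 1000 = 471 s*kg/L

471 s*kg/L


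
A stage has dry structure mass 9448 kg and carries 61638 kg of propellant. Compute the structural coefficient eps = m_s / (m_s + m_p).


eps = 9448 / (9448 + 61638) = 0.1329

0.1329


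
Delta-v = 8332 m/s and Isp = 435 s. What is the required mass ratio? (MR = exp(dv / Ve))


Ve = 435 * 9.81 = 4267.35 m/s
MR = exp(8332 / 4267.35) = 7.046

7.046


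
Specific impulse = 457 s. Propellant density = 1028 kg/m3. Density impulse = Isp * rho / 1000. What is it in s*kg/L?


rho*Isp = 457 * 1028 / 1000 = 470 s*kg/L

470 s*kg/L


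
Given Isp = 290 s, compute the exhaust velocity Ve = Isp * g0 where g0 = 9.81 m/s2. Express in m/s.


Ve = Isp * g0 = 290 * 9.81 = 2844.9 m/s

2844.9 m/s


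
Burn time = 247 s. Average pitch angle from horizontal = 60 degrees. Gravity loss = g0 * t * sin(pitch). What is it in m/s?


GL = 9.81 * 247 * sin(60 deg) = 2098 m/s

2098 m/s


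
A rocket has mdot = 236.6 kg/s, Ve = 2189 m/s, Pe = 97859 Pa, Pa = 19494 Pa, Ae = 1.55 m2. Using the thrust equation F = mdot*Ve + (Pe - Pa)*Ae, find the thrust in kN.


F = 236.6 * 2189 + (97859 - 19494) * 1.55 = 639383.0 N = 639.4 kN

639.4 kN


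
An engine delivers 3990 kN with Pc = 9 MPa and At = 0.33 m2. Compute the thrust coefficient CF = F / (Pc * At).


CF = 3990000 / (9e6 * 0.33) = 1.34

1.34


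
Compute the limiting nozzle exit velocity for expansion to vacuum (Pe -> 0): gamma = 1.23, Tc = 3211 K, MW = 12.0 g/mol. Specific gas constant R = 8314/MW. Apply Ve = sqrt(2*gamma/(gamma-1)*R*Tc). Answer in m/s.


R = 8314 / 12.0 = 692.83 J/(kg.K)
Ve = sqrt(2 * 1.23 / (1.23 - 1) * 692.83 * 3211) = 4878 m/s

4878 m/s


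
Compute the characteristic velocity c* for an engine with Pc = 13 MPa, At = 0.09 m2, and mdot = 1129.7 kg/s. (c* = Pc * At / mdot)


c* = 13e6 * 0.09 / 1129.7 = 1036 m/s

1036 m/s


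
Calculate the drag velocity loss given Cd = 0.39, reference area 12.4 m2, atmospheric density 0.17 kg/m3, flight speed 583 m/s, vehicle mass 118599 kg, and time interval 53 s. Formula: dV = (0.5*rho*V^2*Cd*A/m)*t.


D = 0.5 * 0.17 * 583^2 * 0.39 * 12.4 = 139714.77 N
a = 139714.77 / 118599 = 1.178 m/s2
dV = 1.178 * 53 = 62.4 m/s

62.4 m/s


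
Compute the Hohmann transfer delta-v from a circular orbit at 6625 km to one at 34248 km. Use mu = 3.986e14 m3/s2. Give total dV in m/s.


V1 = sqrt(mu/r1) = 7756.68 m/s
dV1 = V1*(sqrt(2*r2/(r1+r2)) - 1) = 2284.63 m/s
V2 = sqrt(mu/r2) = 3411.54 m/s
dV2 = V2*(1 - sqrt(2*r1/(r1+r2))) = 1469.14 m/s
Total dV = 3754 m/s

3754 m/s


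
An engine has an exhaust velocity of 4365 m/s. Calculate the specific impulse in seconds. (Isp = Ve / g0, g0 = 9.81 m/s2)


Isp = Ve / g0 = 4365 / 9.81 = 445.0 s

445.0 s


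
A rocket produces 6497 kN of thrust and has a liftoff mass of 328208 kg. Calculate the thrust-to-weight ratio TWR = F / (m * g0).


TWR = 6497000 / (328208 * 9.81) = 2.02

2.02


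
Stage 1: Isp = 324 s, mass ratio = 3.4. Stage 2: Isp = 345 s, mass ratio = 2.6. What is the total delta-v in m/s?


dV1 = 324 * 9.81 * ln(3.4) = 3889.7 m/s
dV2 = 345 * 9.81 * ln(2.6) = 3233.9 m/s
Total dV = 3889.7 + 3233.9 = 7123.6 m/s ~ 7124 m/s

7124 m/s


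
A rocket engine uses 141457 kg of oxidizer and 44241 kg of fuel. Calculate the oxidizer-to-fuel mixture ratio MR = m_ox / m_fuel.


MR = 141457 / 44241 = 3.2

3.2


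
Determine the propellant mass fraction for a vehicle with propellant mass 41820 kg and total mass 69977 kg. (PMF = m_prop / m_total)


PMF = 41820 / 69977 = 0.598

0.598


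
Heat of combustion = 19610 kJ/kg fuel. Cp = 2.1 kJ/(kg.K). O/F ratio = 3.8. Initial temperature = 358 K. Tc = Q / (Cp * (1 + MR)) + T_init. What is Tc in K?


Tc = 19610 / (2.1 * (1 + 3.8)) + 358 = 2303 K

2303 K


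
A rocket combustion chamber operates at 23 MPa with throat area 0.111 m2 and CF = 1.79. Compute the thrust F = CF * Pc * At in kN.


F = 1.79 * 23e6 * 0.111 = 4.5699e+06 N = 4569.9 kN

4569.9 kN


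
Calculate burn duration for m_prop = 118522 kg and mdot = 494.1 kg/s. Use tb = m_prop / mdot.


tb = 118522 / 494.1 = 239.9 s

239.9 s


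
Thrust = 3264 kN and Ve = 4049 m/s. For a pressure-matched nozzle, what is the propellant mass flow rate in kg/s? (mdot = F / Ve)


mdot = F / Ve = 3264000 / 4049 = 806.1 kg/s

806.1 kg/s


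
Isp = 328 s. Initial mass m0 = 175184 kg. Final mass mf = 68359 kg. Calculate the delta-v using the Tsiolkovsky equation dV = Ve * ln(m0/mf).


Ve = 328 * 9.81 = 3217.68 m/s
dV = 3217.68 * ln(175184/68359) = 3028 m/s

3028 m/s


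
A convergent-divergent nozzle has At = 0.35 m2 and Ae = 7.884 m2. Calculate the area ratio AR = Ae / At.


AR = 7.884 / 0.35 = 22.5

22.5


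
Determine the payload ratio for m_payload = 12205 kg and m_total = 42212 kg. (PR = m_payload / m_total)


PR = 12205 / 42212 = 0.2891

0.2891


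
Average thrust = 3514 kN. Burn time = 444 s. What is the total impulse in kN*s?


It = 3514 * 444 = 1560216 kN*s

1560216 kN*s


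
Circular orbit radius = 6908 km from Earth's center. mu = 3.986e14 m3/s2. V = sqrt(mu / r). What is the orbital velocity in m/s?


V = sqrt(3.986e14 / 6908000) = 7596 m/s

7596 m/s


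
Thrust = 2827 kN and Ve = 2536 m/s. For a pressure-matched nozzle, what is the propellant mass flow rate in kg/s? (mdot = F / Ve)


mdot = F / Ve = 2827000 / 2536 = 1114.7 kg/s

1114.7 kg/s


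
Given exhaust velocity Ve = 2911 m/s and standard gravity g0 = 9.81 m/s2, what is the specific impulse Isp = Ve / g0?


Isp = Ve / g0 = 2911 / 9.81 = 296.7 s

296.7 s


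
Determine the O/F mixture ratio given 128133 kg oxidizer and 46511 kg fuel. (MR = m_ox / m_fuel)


MR = 128133 / 46511 = 2.75

2.75


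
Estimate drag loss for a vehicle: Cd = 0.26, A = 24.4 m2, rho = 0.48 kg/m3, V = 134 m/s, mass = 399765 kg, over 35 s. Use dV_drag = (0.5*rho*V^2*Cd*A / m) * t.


D = 0.5 * 0.48 * 134^2 * 0.26 * 24.4 = 27339.09 N
a = 27339.09 / 399765 = 0.0684 m/s2
dV = 0.0684 * 35 = 2.4 m/s

2.4 m/s


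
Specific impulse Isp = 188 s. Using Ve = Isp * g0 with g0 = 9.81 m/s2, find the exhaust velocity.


Ve = Isp * g0 = 188 * 9.81 = 1844.3 m/s

1844.3 m/s


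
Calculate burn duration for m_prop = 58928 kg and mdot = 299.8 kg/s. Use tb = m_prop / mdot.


tb = 58928 / 299.8 = 196.6 s

196.6 s


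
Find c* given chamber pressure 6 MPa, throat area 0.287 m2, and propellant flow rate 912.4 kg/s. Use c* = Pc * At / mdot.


c* = 6e6 * 0.287 / 912.4 = 1887 m/s

1887 m/s


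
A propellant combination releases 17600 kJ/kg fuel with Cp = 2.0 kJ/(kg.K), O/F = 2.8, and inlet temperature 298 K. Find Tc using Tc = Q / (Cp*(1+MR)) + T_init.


Tc = 17600 / (2.0 * (1 + 2.8)) + 298 = 2614 K

2614 K


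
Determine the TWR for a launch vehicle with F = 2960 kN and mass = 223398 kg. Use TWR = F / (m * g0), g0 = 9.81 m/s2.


TWR = 2960000 / (223398 * 9.81) = 1.35

1.35


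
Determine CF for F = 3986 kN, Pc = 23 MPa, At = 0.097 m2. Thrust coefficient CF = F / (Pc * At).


CF = 3986000 / (23e6 * 0.097) = 1.79

1.79


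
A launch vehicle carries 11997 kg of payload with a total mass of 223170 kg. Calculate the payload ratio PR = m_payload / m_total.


PR = 11997 / 223170 = 0.0538

0.0538


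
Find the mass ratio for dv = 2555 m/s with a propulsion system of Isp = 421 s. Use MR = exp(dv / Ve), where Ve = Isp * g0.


Ve = 421 * 9.81 = 4130.01 m/s
MR = exp(2555 / 4130.01) = 1.856

1.856


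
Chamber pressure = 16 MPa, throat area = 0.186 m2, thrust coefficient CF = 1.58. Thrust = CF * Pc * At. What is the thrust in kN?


F = 1.58 * 16e6 * 0.186 = 4.7021e+06 N = 4702.1 kN

4702.1 kN


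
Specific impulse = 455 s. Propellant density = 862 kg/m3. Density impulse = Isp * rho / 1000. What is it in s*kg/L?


rho*Isp = 455 * 862 / 1000 = 392 s*kg/L

392 s*kg/L


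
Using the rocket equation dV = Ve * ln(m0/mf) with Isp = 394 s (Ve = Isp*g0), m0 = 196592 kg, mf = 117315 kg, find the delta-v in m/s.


Ve = 394 * 9.81 = 3865.14 m/s
dV = 3865.14 * ln(196592/117315) = 1995 m/s

1995 m/s


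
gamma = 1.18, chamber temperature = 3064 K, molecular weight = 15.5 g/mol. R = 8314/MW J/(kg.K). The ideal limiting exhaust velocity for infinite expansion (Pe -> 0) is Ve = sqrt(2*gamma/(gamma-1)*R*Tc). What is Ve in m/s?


R = 8314 / 15.5 = 536.39 J/(kg.K)
Ve = sqrt(2 * 1.18 / (1.18 - 1) * 536.39 * 3064) = 4642 m/s

4642 m/s


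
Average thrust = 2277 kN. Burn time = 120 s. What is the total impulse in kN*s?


It = 2277 * 120 = 273240 kN*s

273240 kN*s


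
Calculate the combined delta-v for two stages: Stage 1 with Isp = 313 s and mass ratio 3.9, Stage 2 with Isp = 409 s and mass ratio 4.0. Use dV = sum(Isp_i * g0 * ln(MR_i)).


dV1 = 313 * 9.81 * ln(3.9) = 4178.9 m/s
dV2 = 409 * 9.81 * ln(4.0) = 5562.2 m/s
Total dV = 4178.9 + 5562.2 = 9741.1 m/s ~ 9741 m/s

9741 m/s


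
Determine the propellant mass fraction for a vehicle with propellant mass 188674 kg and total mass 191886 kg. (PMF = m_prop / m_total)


PMF = 188674 / 191886 = 0.983

0.983


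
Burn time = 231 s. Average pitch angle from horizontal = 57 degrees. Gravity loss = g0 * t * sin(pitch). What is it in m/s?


GL = 9.81 * 231 * sin(57 deg) = 1901 m/s

1901 m/s


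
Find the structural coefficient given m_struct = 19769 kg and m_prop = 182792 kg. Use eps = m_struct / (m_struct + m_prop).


eps = 19769 / (19769 + 182792) = 0.0976

0.0976


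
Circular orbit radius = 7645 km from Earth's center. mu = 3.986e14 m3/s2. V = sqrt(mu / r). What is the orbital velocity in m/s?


V = sqrt(3.986e14 / 7645000) = 7221 m/s

7221 m/s


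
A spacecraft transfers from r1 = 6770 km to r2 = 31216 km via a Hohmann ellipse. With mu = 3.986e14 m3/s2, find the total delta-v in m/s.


V1 = sqrt(mu/r1) = 7673.16 m/s
dV1 = V1*(sqrt(2*r2/(r1+r2)) - 1) = 2163.92 m/s
V2 = sqrt(mu/r2) = 3573.39 m/s
dV2 = V2*(1 - sqrt(2*r1/(r1+r2))) = 1439.96 m/s
Total dV = 3604 m/s

3604 m/s


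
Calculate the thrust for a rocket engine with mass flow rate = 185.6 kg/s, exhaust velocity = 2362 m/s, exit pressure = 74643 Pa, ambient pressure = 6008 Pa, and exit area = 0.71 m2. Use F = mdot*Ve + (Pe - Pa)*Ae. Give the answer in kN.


F = 185.6 * 2362 + (74643 - 6008) * 0.71 = 487118.0 N = 487.1 kN

487.1 kN


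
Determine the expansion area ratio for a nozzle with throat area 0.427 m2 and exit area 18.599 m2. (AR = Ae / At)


AR = 18.599 / 0.427 = 43.6

43.6


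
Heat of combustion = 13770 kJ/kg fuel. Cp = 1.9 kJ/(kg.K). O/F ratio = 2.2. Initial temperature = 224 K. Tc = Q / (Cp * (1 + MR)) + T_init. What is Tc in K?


Tc = 13770 / (1.9 * (1 + 2.2)) + 224 = 2489 K

2489 K


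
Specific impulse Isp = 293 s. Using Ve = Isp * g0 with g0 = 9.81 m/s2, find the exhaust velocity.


Ve = Isp * g0 = 293 * 9.81 = 2874.3 m/s

2874.3 m/s


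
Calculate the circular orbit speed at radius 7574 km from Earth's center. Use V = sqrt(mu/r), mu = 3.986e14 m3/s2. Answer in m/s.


V = sqrt(3.986e14 / 7574000) = 7254 m/s

7254 m/s


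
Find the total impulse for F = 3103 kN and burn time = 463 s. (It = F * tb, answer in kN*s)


It = 3103 * 463 = 1436689 kN*s

1436689 kN*s


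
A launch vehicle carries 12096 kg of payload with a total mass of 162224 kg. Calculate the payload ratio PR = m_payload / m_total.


PR = 12096 / 162224 = 0.0746

0.0746


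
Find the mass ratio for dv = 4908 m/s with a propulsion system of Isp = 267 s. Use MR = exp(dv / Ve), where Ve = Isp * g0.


Ve = 267 * 9.81 = 2619.27 m/s
MR = exp(4908 / 2619.27) = 6.513

6.513


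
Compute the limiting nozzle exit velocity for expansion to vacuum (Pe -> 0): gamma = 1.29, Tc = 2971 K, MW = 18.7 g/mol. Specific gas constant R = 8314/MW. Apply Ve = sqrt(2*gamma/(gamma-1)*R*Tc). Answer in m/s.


R = 8314 / 18.7 = 444.6 J/(kg.K)
Ve = sqrt(2 * 1.29 / (1.29 - 1) * 444.6 * 2971) = 3428 m/s

3428 m/s


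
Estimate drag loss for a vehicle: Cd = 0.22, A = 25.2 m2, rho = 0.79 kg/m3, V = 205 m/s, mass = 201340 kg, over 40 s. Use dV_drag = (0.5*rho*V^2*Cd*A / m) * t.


D = 0.5 * 0.79 * 205^2 * 0.22 * 25.2 = 92029.71 N
a = 92029.71 / 201340 = 0.4571 m/s2
dV = 0.4571 * 40 = 18.3 m/s

18.3 m/s


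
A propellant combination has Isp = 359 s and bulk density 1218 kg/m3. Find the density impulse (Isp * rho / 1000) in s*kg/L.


rho*Isp = 359 * 1218 / 1000 = 437 s*kg/L

437 s*kg/L


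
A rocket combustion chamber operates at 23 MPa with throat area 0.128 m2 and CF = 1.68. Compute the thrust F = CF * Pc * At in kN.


F = 1.68 * 23e6 * 0.128 = 4.9459e+06 N = 4945.9 kN

4945.9 kN


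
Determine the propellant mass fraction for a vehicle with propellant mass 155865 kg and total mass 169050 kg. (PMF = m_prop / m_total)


PMF = 155865 / 169050 = 0.922

0.922


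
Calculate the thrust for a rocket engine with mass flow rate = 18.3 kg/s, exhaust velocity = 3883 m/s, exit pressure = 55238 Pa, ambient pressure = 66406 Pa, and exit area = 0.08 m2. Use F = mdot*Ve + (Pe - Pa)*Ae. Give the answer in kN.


F = 18.3 * 3883 + (55238 - 66406) * 0.08 = 70165.0 N = 70.2 kN

70.2 kN


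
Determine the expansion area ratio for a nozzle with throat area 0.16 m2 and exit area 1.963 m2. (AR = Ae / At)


AR = 1.963 / 0.16 = 12.3

12.3


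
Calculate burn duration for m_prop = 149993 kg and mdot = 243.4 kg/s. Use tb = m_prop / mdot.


tb = 149993 / 243.4 = 616.2 s

616.2 s


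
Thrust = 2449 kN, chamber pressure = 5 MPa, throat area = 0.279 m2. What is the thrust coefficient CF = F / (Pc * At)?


CF = 2449000 / (5e6 * 0.279) = 1.76

1.76


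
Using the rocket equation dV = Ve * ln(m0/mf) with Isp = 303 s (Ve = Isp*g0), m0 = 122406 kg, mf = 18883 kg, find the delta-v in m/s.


Ve = 303 * 9.81 = 2972.43 m/s
dV = 2972.43 * ln(122406/18883) = 5556 m/s

5556 m/s


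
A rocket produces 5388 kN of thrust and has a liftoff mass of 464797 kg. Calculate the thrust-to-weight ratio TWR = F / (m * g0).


TWR = 5388000 / (464797 * 9.81) = 1.18

1.18


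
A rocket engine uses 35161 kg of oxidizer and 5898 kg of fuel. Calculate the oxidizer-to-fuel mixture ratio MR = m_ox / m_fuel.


MR = 35161 / 5898 = 5.96

5.96


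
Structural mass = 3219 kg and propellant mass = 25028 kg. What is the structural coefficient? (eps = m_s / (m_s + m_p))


eps = 3219 / (3219 + 25028) = 0.114

0.114


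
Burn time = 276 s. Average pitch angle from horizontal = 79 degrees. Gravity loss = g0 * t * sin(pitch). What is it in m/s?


GL = 9.81 * 276 * sin(79 deg) = 2658 m/s

2658 m/s


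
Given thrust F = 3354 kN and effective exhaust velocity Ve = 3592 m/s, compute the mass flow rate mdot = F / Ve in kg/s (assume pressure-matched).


mdot = F / Ve = 3354000 / 3592 = 933.7 kg/s

933.7 kg/s


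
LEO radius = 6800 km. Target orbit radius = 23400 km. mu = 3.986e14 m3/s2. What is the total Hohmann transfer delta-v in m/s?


V1 = sqrt(mu/r1) = 7656.22 m/s
dV1 = V1*(sqrt(2*r2/(r1+r2)) - 1) = 1874.68 m/s
V2 = sqrt(mu/r2) = 4127.25 m/s
dV2 = V2*(1 - sqrt(2*r1/(r1+r2))) = 1357.59 m/s
Total dV = 3232 m/s

3232 m/s


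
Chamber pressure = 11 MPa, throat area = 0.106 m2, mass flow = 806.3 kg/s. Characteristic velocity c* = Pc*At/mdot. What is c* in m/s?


c* = 11e6 * 0.106 / 806.3 = 1446 m/s

1446 m/s


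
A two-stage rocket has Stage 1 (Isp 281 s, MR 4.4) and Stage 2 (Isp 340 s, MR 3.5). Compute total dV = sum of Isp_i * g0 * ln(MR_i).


dV1 = 281 * 9.81 * ln(4.4) = 4084.2 m/s
dV2 = 340 * 9.81 * ln(3.5) = 4178.5 m/s
Total dV = 4084.2 + 4178.5 = 8262.7 m/s ~ 8263 m/s

8263 m/s


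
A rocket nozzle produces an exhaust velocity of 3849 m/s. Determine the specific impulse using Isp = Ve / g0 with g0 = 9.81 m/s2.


Isp = Ve / g0 = 3849 / 9.81 = 392.4 s

392.4 s


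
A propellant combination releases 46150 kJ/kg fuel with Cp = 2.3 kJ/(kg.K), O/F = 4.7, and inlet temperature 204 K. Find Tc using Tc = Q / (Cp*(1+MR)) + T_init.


Tc = 46150 / (2.3 * (1 + 4.7)) + 204 = 3724 K

3724 K


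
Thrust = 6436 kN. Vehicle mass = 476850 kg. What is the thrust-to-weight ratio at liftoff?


TWR = 6436000 / (476850 * 9.81) = 1.38

1.38


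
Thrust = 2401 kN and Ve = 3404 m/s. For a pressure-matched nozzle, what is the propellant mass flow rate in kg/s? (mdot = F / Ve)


mdot = F / Ve = 2401000 / 3404 = 705.3 kg/s

705.3 kg/s


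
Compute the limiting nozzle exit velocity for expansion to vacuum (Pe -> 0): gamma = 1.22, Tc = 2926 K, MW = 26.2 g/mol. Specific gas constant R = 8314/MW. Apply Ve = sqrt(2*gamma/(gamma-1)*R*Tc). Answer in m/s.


R = 8314 / 26.2 = 317.33 J/(kg.K)
Ve = sqrt(2 * 1.22 / (1.22 - 1) * 317.33 * 2926) = 3209 m/s

3209 m/s


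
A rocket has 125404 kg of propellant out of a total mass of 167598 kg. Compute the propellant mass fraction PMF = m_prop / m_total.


PMF = 125404 / 167598 = 0.748

0.748


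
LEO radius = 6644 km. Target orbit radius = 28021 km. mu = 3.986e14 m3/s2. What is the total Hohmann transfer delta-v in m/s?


V1 = sqrt(mu/r1) = 7745.58 m/s
dV1 = V1*(sqrt(2*r2/(r1+r2)) - 1) = 2102.81 m/s
V2 = sqrt(mu/r2) = 3771.61 m/s
dV2 = V2*(1 - sqrt(2*r1/(r1+r2))) = 1436.48 m/s
Total dV = 3539 m/s

3539 m/s


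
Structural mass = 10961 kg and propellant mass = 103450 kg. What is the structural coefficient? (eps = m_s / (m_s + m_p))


eps = 10961 / (10961 + 103450) = 0.0958

0.0958


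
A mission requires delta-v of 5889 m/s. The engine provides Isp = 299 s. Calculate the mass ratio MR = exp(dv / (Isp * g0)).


Ve = 299 * 9.81 = 2933.19 m/s
MR = exp(5889 / 2933.19) = 7.446

7.446


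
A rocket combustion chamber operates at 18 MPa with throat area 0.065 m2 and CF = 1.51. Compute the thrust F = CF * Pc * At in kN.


F = 1.51 * 18e6 * 0.065 = 1.7667e+06 N = 1766.7 kN

1766.7 kN


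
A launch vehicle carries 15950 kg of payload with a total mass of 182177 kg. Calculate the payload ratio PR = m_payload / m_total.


PR = 15950 / 182177 = 0.0876

0.0876


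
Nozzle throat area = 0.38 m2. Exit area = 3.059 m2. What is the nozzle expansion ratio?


AR = 3.059 / 0.38 = 8.1

8.1


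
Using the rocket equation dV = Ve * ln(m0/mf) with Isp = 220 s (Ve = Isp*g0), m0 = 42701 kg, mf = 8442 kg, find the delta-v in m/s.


Ve = 220 * 9.81 = 2158.2 m/s
dV = 2158.2 * ln(42701/8442) = 3498 m/s

3498 m/s


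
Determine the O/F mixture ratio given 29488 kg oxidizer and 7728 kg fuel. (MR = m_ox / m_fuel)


MR = 29488 / 7728 = 3.82

3.82


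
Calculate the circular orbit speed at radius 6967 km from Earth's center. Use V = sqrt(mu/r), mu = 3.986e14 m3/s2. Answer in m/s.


V = sqrt(3.986e14 / 6967000) = 7564 m/s

7564 m/s


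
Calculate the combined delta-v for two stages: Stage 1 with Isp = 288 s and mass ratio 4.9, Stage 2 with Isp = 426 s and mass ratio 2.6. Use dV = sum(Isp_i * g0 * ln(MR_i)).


dV1 = 288 * 9.81 * ln(4.9) = 4490.0 m/s
dV2 = 426 * 9.81 * ln(2.6) = 3993.1 m/s
Total dV = 4490.0 + 3993.1 = 8483.1 m/s ~ 8483 m/s

8483 m/s


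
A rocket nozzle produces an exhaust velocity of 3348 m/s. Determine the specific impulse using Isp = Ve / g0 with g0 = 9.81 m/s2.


Isp = Ve / g0 = 3348 / 9.81 = 341.3 s

341.3 s


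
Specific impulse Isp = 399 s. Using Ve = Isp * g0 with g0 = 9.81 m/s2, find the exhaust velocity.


Ve = Isp * g0 = 399 * 9.81 = 3914.2 m/s

3914.2 m/s


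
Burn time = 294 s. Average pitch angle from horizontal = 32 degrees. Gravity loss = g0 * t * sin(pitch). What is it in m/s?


GL = 9.81 * 294 * sin(32 deg) = 1528 m/s

1528 m/s


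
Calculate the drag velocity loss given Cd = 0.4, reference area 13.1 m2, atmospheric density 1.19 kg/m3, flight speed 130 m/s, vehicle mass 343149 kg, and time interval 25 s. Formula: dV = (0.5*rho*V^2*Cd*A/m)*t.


D = 0.5 * 1.19 * 130^2 * 0.4 * 13.1 = 52690.82 N
a = 52690.82 / 343149 = 0.1536 m/s2
dV = 0.1536 * 25 = 3.8 m/s

3.8 m/s


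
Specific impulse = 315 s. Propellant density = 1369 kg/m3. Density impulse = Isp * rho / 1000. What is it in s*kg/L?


rho*Isp = 315 * 1369 / 1000 = 431 s*kg/L

431 s*kg/L


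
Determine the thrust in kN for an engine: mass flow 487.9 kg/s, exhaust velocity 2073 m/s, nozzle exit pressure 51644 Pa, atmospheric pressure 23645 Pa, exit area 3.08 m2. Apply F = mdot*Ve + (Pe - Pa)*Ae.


F = 487.9 * 2073 + (51644 - 23645) * 3.08 = 1.0977e+06 N = 1097.7 kN

1097.7 kN


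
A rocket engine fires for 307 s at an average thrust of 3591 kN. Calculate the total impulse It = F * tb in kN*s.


It = 3591 * 307 = 1102437 kN*s

1102437 kN*s


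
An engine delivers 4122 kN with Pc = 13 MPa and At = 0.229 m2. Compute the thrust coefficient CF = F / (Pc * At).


CF = 4122000 / (13e6 * 0.229) = 1.38

1.38


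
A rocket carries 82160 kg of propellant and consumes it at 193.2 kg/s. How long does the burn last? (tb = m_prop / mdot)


tb = 82160 / 193.2 = 425.3 s

425.3 s


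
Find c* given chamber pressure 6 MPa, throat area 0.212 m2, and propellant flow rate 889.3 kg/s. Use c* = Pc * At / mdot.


c* = 6e6 * 0.212 / 889.3 = 1430 m/s

1430 m/s


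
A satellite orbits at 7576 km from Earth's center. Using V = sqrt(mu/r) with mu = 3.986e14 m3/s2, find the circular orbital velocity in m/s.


V = sqrt(3.986e14 / 7576000) = 7254 m/s

7254 m/s


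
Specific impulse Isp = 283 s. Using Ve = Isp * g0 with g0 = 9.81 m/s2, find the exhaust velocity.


Ve = Isp * g0 = 283 * 9.81 = 2776.2 m/s

2776.2 m/s


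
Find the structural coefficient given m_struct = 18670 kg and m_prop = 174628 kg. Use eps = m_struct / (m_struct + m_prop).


eps = 18670 / (18670 + 174628) = 0.0966

0.0966


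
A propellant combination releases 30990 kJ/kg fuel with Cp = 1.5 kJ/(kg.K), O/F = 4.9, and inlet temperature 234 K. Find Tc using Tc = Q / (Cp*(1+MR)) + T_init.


Tc = 30990 / (1.5 * (1 + 4.9)) + 234 = 3736 K

3736 K


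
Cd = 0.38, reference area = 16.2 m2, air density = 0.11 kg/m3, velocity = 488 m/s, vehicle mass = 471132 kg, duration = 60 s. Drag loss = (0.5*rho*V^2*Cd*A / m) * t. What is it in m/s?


D = 0.5 * 0.11 * 488^2 * 0.38 * 16.2 = 80630.8 N
a = 80630.8 / 471132 = 0.1711 m/s2
dV = 0.1711 * 60 = 10.3 m/s

10.3 m/s


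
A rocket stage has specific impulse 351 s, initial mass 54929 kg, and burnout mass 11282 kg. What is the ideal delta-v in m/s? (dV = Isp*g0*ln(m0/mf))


Ve = 351 * 9.81 = 3443.31 m/s
dV = 3443.31 * ln(54929/11282) = 5450 m/s

5450 m/s


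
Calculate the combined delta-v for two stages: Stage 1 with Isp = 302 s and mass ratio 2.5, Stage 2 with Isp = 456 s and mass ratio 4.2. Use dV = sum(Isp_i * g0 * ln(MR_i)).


dV1 = 302 * 9.81 * ln(2.5) = 2714.6 m/s
dV2 = 456 * 9.81 * ln(4.2) = 6419.6 m/s
Total dV = 2714.6 + 6419.6 = 9134.2 m/s ~ 9134 m/s

9134 m/s


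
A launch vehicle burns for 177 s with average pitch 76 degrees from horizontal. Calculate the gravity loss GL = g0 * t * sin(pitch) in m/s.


GL = 9.81 * 177 * sin(76 deg) = 1685 m/s

1685 m/s


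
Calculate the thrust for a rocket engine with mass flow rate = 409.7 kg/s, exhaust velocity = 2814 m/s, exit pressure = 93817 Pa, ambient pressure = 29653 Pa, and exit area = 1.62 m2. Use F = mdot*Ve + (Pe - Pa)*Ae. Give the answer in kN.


F = 409.7 * 2814 + (93817 - 29653) * 1.62 = 1.2568e+06 N = 1256.8 kN

1256.8 kN


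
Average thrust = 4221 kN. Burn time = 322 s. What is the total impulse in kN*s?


It = 4221 * 322 = 1359162 kN*s

1359162 kN*s


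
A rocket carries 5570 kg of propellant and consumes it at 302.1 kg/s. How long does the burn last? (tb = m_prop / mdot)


tb = 5570 / 302.1 = 18.4 s

18.4 s


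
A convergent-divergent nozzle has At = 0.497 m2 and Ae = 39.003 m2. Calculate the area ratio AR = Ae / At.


AR = 39.003 / 0.497 = 78.5

78.5


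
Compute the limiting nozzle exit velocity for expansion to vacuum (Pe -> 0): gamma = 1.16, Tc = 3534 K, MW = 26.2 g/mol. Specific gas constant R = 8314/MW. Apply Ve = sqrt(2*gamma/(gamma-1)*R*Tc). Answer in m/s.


R = 8314 / 26.2 = 317.33 J/(kg.K)
Ve = sqrt(2 * 1.16 / (1.16 - 1) * 317.33 * 3534) = 4032 m/s

4032 m/s


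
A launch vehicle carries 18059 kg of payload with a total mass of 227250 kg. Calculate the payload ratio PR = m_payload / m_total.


PR = 18059 / 227250 = 0.0795

0.0795


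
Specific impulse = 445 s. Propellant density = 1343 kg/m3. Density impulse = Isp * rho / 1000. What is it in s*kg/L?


rho*Isp = 445 * 1343 / 1000 = 598 s*kg/L

598 s*kg/L


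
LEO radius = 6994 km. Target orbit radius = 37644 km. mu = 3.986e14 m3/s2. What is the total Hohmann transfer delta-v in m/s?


V1 = sqrt(mu/r1) = 7549.29 m/s
dV1 = V1*(sqrt(2*r2/(r1+r2)) - 1) = 2255.01 m/s
V2 = sqrt(mu/r2) = 3254.02 m/s
dV2 = V2*(1 - sqrt(2*r1/(r1+r2))) = 1432.45 m/s
Total dV = 3687 m/s

3687 m/s


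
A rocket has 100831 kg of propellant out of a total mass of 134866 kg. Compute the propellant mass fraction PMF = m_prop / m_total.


PMF = 100831 / 134866 = 0.748

0.748


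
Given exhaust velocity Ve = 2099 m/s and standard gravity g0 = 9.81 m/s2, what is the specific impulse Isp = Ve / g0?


Isp = Ve / g0 = 2099 / 9.81 = 214.0 s

214.0 s


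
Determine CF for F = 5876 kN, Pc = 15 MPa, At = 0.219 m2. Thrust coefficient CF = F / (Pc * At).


CF = 5876000 / (15e6 * 0.219) = 1.79

1.79


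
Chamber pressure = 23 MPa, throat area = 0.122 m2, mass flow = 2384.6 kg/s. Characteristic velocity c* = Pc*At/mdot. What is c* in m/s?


c* = 23e6 * 0.122 / 2384.6 = 1177 m/s

1177 m/s


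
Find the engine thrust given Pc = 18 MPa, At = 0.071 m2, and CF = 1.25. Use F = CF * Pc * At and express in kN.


F = 1.25 * 18e6 * 0.071 = 1.5975e+06 N = 1597.5 kN

1597.5 kN


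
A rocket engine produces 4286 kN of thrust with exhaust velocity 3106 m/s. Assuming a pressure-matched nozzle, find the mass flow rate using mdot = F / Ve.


mdot = F / Ve = 4286000 / 3106 = 1379.9 kg/s

1379.9 kg/s


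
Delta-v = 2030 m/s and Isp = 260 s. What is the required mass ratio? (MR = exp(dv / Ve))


Ve = 260 * 9.81 = 2550.6 m/s
MR = exp(2030 / 2550.6) = 2.216

2.216


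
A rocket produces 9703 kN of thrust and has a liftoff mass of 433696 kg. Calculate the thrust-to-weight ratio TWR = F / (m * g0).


TWR = 9703000 / (433696 * 9.81) = 2.28

2.28


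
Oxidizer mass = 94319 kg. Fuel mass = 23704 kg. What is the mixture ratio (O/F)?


MR = 94319 / 23704 = 3.98

3.98


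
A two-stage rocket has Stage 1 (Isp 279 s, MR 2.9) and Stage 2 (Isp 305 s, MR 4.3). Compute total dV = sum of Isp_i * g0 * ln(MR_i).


dV1 = 279 * 9.81 * ln(2.9) = 2914.1 m/s
dV2 = 305 * 9.81 * ln(4.3) = 4364.2 m/s
Total dV = 2914.1 + 4364.2 = 7278.3 m/s ~ 7278 m/s

7278 m/s


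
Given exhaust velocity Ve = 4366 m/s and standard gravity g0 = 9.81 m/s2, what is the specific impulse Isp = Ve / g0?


Isp = Ve / g0 = 4366 / 9.81 = 445.1 s

445.1 s


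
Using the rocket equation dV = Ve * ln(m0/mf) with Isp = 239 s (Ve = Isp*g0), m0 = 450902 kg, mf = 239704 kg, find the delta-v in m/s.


Ve = 239 * 9.81 = 2344.59 m/s
dV = 2344.59 * ln(450902/239704) = 1481 m/s

1481 m/s


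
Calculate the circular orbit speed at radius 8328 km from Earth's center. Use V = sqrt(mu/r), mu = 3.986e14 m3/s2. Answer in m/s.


V = sqrt(3.986e14 / 8328000) = 6918 m/s

6918 m/s


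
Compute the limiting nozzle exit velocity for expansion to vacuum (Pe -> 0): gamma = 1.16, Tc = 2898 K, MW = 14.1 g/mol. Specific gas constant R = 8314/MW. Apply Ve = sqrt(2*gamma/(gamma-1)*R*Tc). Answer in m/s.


R = 8314 / 14.1 = 589.65 J/(kg.K)
Ve = sqrt(2 * 1.16 / (1.16 - 1) * 589.65 * 2898) = 4978 m/s

4978 m/s


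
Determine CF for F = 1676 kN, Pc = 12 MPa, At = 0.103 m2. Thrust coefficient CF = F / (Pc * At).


CF = 1676000 / (12e6 * 0.103) = 1.36

1.36


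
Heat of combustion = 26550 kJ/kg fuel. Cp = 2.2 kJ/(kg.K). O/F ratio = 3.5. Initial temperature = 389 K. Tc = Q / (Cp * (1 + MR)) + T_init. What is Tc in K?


Tc = 26550 / (2.2 * (1 + 3.5)) + 389 = 3071 K

3071 K


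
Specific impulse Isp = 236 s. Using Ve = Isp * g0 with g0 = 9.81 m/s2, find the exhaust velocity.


Ve = Isp * g0 = 236 * 9.81 = 2315.2 m/s

2315.2 m/s


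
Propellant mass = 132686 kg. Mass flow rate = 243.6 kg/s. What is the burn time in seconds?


tb = 132686 / 243.6 = 544.7 s

544.7 s


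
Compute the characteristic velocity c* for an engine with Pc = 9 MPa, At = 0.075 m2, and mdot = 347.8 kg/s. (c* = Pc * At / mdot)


c* = 9e6 * 0.075 / 347.8 = 1941 m/s

1941 m/s


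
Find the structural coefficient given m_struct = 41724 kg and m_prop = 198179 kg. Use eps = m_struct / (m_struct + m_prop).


eps = 41724 / (41724 + 198179) = 0.1739

0.1739


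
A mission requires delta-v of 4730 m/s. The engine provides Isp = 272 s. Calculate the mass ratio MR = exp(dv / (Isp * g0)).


Ve = 272 * 9.81 = 2668.32 m/s
MR = exp(4730 / 2668.32) = 5.886

5.886


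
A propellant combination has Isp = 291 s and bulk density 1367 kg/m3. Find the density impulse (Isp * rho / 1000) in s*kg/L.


rho*Isp = 291 * 1367 / 1000 = 398 s*kg/L

398 s*kg/L


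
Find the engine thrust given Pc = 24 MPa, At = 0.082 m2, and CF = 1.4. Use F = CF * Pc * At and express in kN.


F = 1.4 * 24e6 * 0.082 = 2.7552e+06 N = 2755.2 kN

2755.2 kN


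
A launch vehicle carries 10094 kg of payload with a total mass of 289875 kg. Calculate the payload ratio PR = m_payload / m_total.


PR = 10094 / 289875 = 0.0348

0.0348


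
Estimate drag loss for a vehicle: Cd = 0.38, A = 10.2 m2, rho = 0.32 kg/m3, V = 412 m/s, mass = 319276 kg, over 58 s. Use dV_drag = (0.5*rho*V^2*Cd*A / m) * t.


D = 0.5 * 0.32 * 412^2 * 0.38 * 10.2 = 105268.44 N
a = 105268.44 / 319276 = 0.3297 m/s2
dV = 0.3297 * 58 = 19.1 m/s

19.1 m/s


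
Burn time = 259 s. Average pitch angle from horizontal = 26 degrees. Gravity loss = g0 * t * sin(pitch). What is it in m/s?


GL = 9.81 * 259 * sin(26 deg) = 1114 m/s

1114 m/s


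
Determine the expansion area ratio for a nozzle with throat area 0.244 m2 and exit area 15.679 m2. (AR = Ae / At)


AR = 15.679 / 0.244 = 64.3

64.3


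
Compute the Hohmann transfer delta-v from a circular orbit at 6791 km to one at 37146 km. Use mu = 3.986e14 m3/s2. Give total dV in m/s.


V1 = sqrt(mu/r1) = 7661.29 m/s
dV1 = V1*(sqrt(2*r2/(r1+r2)) - 1) = 2300.97 m/s
V2 = sqrt(mu/r2) = 3275.76 m/s
dV2 = V2*(1 - sqrt(2*r1/(r1+r2))) = 1454.47 m/s
Total dV = 3755 m/s

3755 m/s


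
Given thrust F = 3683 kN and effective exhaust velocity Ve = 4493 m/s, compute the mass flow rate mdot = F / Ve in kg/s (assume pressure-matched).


mdot = F / Ve = 3683000 / 4493 = 819.7 kg/s

819.7 kg/s


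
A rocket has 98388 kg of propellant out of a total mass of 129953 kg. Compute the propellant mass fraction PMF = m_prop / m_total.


PMF = 98388 / 129953 = 0.757

0.757


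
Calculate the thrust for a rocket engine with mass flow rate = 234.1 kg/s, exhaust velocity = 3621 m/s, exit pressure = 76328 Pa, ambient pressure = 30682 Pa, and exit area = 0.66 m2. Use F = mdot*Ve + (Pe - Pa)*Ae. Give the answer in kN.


F = 234.1 * 3621 + (76328 - 30682) * 0.66 = 877802.0 N = 877.8 kN

877.8 kN


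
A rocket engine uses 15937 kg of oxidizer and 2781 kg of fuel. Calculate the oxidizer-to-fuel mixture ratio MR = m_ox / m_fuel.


MR = 15937 / 2781 = 5.73

5.73


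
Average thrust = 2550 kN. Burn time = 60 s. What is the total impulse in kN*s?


It = 2550 * 60 = 153000 kN*s

153000 kN*s


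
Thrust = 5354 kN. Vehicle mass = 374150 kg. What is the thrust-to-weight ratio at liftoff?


TWR = 5354000 / (374150 * 9.81) = 1.46

1.46


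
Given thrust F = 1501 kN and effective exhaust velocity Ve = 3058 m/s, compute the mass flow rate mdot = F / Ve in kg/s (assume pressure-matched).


mdot = F / Ve = 1501000 / 3058 = 490.8 kg/s

490.8 kg/s


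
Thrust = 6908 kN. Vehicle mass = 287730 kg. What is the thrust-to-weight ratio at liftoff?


TWR = 6908000 / (287730 * 9.81) = 2.45

2.45


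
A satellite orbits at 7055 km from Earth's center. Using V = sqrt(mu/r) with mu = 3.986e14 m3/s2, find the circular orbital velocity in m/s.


V = sqrt(3.986e14 / 7055000) = 7517 m/s

7517 m/s


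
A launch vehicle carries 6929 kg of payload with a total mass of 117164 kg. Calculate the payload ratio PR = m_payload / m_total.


PR = 6929 / 117164 = 0.0591

0.0591


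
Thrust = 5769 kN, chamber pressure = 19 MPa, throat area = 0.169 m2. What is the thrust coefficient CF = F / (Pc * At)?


CF = 5769000 / (19e6 * 0.169) = 1.8

1.8


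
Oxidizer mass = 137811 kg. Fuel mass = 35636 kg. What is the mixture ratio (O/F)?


MR = 137811 / 35636 = 3.87

3.87


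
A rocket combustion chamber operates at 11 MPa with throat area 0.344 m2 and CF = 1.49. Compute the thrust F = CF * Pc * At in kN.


F = 1.49 * 11e6 * 0.344 = 5.6382e+06 N = 5638.2 kN

5638.2 kN


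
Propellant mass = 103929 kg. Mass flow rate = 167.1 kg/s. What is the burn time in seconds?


tb = 103929 / 167.1 = 622.0 s

622.0 s


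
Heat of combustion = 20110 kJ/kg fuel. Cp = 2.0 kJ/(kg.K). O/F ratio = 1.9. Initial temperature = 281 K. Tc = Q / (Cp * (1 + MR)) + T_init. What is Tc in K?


Tc = 20110 / (2.0 * (1 + 1.9)) + 281 = 3748 K

3748 K


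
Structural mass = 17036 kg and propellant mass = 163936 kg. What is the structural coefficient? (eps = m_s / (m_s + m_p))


eps = 17036 / (17036 + 163936) = 0.0941

0.0941


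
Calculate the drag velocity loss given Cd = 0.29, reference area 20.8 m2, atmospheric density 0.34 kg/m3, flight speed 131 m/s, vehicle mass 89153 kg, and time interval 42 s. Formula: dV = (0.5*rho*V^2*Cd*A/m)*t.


D = 0.5 * 0.34 * 131^2 * 0.29 * 20.8 = 17597.58 N
a = 17597.58 / 89153 = 0.1974 m/s2
dV = 0.1974 * 42 = 8.3 m/s

8.3 m/s


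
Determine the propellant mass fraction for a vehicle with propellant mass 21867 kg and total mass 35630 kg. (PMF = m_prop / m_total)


PMF = 21867 / 35630 = 0.614

0.614


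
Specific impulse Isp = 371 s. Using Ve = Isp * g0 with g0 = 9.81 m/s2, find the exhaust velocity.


Ve = Isp * g0 = 371 * 9.81 = 3639.5 m/s

3639.5 m/s


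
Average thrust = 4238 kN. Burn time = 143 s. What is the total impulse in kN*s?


It = 4238 * 143 = 606034 kN*s

606034 kN*s


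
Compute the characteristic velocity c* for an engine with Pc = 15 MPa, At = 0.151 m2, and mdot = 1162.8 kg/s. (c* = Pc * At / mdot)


c* = 15e6 * 0.151 / 1162.8 = 1948 m/s

1948 m/s


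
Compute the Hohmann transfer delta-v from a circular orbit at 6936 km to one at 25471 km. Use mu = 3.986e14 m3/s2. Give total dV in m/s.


V1 = sqrt(mu/r1) = 7580.78 m/s
dV1 = V1*(sqrt(2*r2/(r1+r2)) - 1) = 1923.79 m/s
V2 = sqrt(mu/r2) = 3955.9 m/s
dV2 = V2*(1 - sqrt(2*r1/(r1+r2))) = 1367.72 m/s
Total dV = 3292 m/s

3292 m/s


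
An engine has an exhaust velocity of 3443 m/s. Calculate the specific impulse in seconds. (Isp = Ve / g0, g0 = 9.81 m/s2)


Isp = Ve / g0 = 3443 / 9.81 = 351.0 s

351.0 s


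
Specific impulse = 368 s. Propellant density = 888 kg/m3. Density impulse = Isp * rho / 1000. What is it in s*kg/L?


rho*Isp = 368 * 888 / 1000 = 327 s*kg/L

327 s*kg/L


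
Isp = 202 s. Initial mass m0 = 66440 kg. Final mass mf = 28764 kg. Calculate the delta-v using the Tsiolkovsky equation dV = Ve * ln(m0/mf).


Ve = 202 * 9.81 = 1981.62 m/s
dV = 1981.62 * ln(66440/28764) = 1659 m/s

1659 m/s


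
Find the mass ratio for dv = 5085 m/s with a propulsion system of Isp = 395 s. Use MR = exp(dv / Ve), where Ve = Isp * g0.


Ve = 395 * 9.81 = 3874.95 m/s
MR = exp(5085 / 3874.95) = 3.715

3.715


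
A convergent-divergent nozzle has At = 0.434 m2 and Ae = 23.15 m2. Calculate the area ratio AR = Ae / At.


AR = 23.15 / 0.434 = 53.3

53.3


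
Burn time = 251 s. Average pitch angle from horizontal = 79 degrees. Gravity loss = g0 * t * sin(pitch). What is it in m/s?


GL = 9.81 * 251 * sin(79 deg) = 2417 m/s

2417 m/s


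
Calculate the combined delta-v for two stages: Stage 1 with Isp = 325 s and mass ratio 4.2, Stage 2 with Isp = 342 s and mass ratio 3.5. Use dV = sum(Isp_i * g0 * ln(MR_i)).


dV1 = 325 * 9.81 * ln(4.2) = 4575.4 m/s
dV2 = 342 * 9.81 * ln(3.5) = 4203.0 m/s
Total dV = 4575.4 + 4203.0 = 8778.4 m/s ~ 8778 m/s

8778 m/s


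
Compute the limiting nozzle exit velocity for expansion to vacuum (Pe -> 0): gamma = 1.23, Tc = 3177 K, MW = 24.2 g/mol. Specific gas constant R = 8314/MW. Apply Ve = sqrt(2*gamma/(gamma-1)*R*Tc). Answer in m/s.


R = 8314 / 24.2 = 343.55 J/(kg.K)
Ve = sqrt(2 * 1.23 / (1.23 - 1) * 343.55 * 3177) = 3417 m/s

3417 m/s


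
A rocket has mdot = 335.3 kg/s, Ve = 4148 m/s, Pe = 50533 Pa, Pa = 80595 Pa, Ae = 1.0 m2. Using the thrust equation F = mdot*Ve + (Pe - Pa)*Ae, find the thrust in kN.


F = 335.3 * 4148 + (50533 - 80595) * 1.0 = 1.3608e+06 N = 1360.8 kN

1360.8 kN


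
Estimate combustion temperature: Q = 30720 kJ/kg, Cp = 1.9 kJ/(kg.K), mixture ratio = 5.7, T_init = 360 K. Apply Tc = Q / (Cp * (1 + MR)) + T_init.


Tc = 30720 / (1.9 * (1 + 5.7)) + 360 = 2773 K

2773 K


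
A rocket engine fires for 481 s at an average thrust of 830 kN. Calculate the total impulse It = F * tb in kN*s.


It = 830 * 481 = 399230 kN*s

399230 kN*s


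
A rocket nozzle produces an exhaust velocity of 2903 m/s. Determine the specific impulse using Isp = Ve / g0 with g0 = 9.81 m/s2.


Isp = Ve / g0 = 2903 / 9.81 = 295.9 s

295.9 s


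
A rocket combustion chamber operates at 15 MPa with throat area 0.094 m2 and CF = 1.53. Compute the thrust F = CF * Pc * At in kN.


F = 1.53 * 15e6 * 0.094 = 2.1573e+06 N = 2157.3 kN

2157.3 kN


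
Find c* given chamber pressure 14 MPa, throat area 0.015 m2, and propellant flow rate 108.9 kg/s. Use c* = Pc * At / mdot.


c* = 14e6 * 0.015 / 108.9 = 1928 m/s

1928 m/s


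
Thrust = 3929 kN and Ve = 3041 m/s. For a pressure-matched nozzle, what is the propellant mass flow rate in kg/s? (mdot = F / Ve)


mdot = F / Ve = 3929000 / 3041 = 1292.0 kg/s

1292.0 kg/s


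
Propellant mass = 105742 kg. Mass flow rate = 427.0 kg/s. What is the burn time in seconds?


tb = 105742 / 427.0 = 247.6 s

247.6 s


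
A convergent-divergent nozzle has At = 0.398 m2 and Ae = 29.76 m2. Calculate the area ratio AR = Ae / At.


AR = 29.76 / 0.398 = 74.8

74.8


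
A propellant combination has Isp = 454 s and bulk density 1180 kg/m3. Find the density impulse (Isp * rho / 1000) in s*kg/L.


rho*Isp = 454 * 1180 / 1000 = 536 s*kg/L

536 s*kg/L


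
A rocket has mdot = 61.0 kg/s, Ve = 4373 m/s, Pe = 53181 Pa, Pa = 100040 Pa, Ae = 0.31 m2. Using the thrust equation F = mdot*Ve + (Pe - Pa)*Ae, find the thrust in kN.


F = 61.0 * 4373 + (53181 - 100040) * 0.31 = 252227.0 N = 252.2 kN

252.2 kN


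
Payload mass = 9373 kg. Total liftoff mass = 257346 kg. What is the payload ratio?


PR = 9373 / 257346 = 0.0364

0.0364
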